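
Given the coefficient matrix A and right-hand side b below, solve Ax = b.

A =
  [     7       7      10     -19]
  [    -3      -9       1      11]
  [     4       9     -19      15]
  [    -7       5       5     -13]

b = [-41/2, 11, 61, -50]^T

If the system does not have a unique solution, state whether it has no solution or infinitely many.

Row-reduce the augmented matrix:
R1 ← R1 / (7).
R2 ← R2 + 3·R1.
R3 ← R3 − 4·R1.
R4 ← R4 + 7·R1.
R2 ← R2 / (-6).
R1 ← R1 − 1·R2.
R3 ← R3 − 5·R2.
R4 ← R4 − 12·R2.
R3 ← R3 / (-853/42).
R1 ← R1 − 97/42·R3.
R2 ← R2 + 37/42·R3.
R4 ← R4 − 179/7·R3.
R4 ← R4 / (7906/853).
R1 ← R1 − 830/853·R4.
R2 ← R2 + 1451/853·R4.
R3 ← R3 + 1186/853·R4.
Reading off the reduced rows gives x_1 = 3, x_2 = 3/2, x_3 = 1/2, x_4 = 3.

x_1 = 3, x_2 = 3/2, x_3 = 1/2, x_4 = 3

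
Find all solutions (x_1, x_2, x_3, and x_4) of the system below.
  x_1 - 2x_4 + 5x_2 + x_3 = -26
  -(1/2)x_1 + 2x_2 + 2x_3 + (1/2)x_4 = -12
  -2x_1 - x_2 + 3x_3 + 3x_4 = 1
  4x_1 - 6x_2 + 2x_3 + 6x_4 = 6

no solution

Row-reduce:
R2 ← R2 + 1/2·R1.
R3 ← R3 + 2·R1.
R4 ← R4 − 4·R1.
R2 ← R2 / (9/2).
R1 ← R1 − 5·R2.
R3 ← R3 − 9·R2.
R4 ← R4 + 26·R2.
Swap R3 and R4.
R3 ← R3 / (112/9).
R1 ← R1 + 16/9·R3.
R2 ← R2 − 5/9·R3.
Row 4 reduces to 0 = -1, a contradiction. The system is inconsistent.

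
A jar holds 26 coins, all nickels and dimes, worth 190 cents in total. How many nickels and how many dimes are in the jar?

Let n = nickels, d = dimes.
  n + d = 26
  5n + 10d = 190
From equation 1: n = 26 − d.
Substitute into equation 2 and solve: d = 12.
Then n = 14.

nickels: 14, dimes: 12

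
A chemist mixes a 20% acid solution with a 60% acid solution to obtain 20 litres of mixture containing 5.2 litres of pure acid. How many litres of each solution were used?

litres of solution A: 17, litres of solution B: 3

Let a = litres of solution A, b = litres of solution B.
  a + b = 20
  (1/5)a + (3/5)b = 26/5
Row-reduce the augmented matrix:
R2 ← R2 − 1/5·R1.
R2 ← R2 / (2/5).
R1 ← R1 − 1·R2.
Reading off the reduced rows gives a = 17, b = 3.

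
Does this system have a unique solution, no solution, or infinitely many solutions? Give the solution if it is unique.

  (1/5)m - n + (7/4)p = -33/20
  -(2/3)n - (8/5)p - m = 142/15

infinitely many solutions

Row-reduce:
R1 ← R1 / (1/5).
R2 ← R2 + 1·R1.
R2 ← R2 / (-17/3).
R1 ← R1 + 5·R2.
Rank is 2 with 3 unknowns, leaving p free.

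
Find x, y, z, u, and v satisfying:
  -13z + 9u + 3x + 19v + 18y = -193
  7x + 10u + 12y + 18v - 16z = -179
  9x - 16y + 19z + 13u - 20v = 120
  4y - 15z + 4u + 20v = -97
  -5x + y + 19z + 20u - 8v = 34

Row-reduce the augmented matrix:
R1 ← R1 / (3).
R2 ← R2 − 7·R1.
R3 ← R3 − 9·R1.
R5 ← R5 + 5·R1.
R2 ← R2 / (-30).
R1 ← R1 − 6·R2.
R3 ← R3 + 70·R2.
R4 ← R4 − 4·R2.
R5 ← R5 − 31·R2.
R3 ← R3 / (221/9).
R1 ← R1 + 22/15·R3.
R2 ← R2 + 43/90·R3.
R4 ← R4 + 589/45·R3.
R5 ← R5 − 1093/90·R3.
R4 ← R4 / (9671/1105).
R1 ← R1 − 1654/1105·R4.
R2 ← R2 − 656/1105·R4.
R3 ← R3 − 105/221·R4.
R5 ← R5 − 19739/1105·R4.
R5 ← R5 / (-243365/19342).
R1 ← R1 + 12228/9671·R5.
R2 ← R2 − 369/19342·R5.
R3 ← R3 + 10430/9671·R5.
R4 ← R4 − 9058/9671·R5.
Reading off the reduced rows gives x = -3, y = -6, z = 3, u = -2, v = -1.

x = -3, y = -6, z = 3, u = -2, v = -1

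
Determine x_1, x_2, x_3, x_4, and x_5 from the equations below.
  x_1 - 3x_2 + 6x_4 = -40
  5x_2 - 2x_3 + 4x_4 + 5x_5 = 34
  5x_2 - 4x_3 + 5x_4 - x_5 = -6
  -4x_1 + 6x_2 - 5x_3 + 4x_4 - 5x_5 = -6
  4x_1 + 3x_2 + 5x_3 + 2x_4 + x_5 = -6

x_1 = -4, x_2 = 4, x_3 = 0, x_4 = -4, x_5 = 6

Row-reduce the augmented matrix:
R4 ← R4 + 4·R1.
R5 ← R5 − 4·R1.
R2 ← R2 / (5).
R1 ← R1 + 3·R2.
R3 ← R3 − 5·R2.
R4 ← R4 + 6·R2.
R5 ← R5 − 15·R2.
R3 ← R3 / (-2).
R1 ← R1 + 6/5·R3.
R2 ← R2 + 2/5·R3.
R4 ← R4 + 37/5·R3.
R5 ← R5 − 11·R3.
R4 ← R4 / (291/10).
R1 ← R1 − 39/5·R4.
R2 ← R2 − 3/5·R4.
R3 ← R3 + 1/2·R4.
R5 ← R5 + 57/2·R4.
R5 ← R5 / (-2355/97).
R1 ← R1 − 37/97·R5.
R2 ← R2 − 167/97·R5.
R3 ← R3 − 989/291·R5.
R4 ← R4 − 232/291·R5.
Reading off the reduced rows gives x_1 = -4, x_2 = 4, x_3 = 0, x_4 = -4, x_5 = 6.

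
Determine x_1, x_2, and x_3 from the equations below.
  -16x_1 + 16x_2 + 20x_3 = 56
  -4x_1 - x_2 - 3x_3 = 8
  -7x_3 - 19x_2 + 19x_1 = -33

Row-reduce the augmented matrix:
R1 ← R1 / (-16).
R2 ← R2 + 4·R1.
R3 ← R3 − 19·R1.
R2 ← R2 / (-5).
R1 ← R1 + 1·R2.
R3 ← R3 / (67/4).
R1 ← R1 − 7/20·R3.
R2 ← R2 − 8/5·R3.
Reading off the reduced rows gives x_1 = -3, x_2 = -2, x_3 = 2.

x_1 = -3, x_2 = -2, x_3 = 2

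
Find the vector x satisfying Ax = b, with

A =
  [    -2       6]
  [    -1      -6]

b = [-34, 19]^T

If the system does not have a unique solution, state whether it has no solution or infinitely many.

From equation 2: x_1 = -19 − 6·x_2.
Substitute into equation 1 and solve: x_2 = -4.
Then x_1 = 5.

x_1 = 5, x_2 = -4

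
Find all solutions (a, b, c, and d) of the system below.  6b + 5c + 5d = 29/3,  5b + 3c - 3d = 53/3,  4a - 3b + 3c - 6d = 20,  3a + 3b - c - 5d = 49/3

Row-reduce the augmented matrix:
Swap R1 and R3.
R1 ← R1 / (4).
R4 ← R4 − 3·R1.
R2 ← R2 / (5).
R1 ← R1 + 3/4·R2.
R3 ← R3 − 6·R2.
R4 ← R4 − 21/4·R2.
R3 ← R3 / (7/5).
R1 ← R1 − 6/5·R3.
R2 ← R2 − 3/5·R3.
R4 ← R4 + 32/5·R3.
R4 ← R4 / (1175/28).
R1 ← R1 + 261/28·R4.
R2 ← R2 + 30/7·R4.
R3 ← R3 − 43/7·R4.
Reading off the reduced rows gives a = 2, b = 4/3, c = 2, d = -5/3.

a = 2, b = 4/3, c = 2, d = -5/3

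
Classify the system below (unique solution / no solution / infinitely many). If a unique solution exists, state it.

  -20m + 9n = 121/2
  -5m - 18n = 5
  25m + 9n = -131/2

m = -14/5, n = 1/2

Row-reduce the augmented matrix:
R1 ← R1 / (-20).
R2 ← R2 + 5·R1.
R3 ← R3 − 25·R1.
R2 ← R2 / (-81/4).
R1 ← R1 + 9/20·R2.
R3 ← R3 − 81/4·R2.
R3 reduces to 0 = 0, so the extra equation is consistent.
Reading off the reduced rows gives m = -14/5, n = 1/2.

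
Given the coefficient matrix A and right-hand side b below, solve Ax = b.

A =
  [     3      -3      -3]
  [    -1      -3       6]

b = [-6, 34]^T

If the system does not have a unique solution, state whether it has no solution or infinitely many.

infinitely many solutions

Row-reduce:
R1 ← R1 / (3).
R2 ← R2 + 1·R1.
R2 ← R2 / (-4).
R1 ← R1 + 1·R2.
Rank is 2 with 3 unknowns, leaving x_3 free.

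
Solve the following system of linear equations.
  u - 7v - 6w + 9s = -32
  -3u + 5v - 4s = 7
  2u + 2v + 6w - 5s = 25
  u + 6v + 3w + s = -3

Row-reduce:
R2 ← R2 + 3·R1.
R3 ← R3 − 2·R1.
R4 ← R4 − 1·R1.
R2 ← R2 / (-16).
R1 ← R1 + 7·R2.
R3 ← R3 − 16·R2.
R4 ← R4 − 13·R2.
Swap R3 and R4.
R3 ← R3 / (-45/8).
R1 ← R1 − 15/8·R3.
R2 ← R2 − 9/8·R3.
Rank is 3 with 4 unknowns, leaving s free.

infinitely many solutions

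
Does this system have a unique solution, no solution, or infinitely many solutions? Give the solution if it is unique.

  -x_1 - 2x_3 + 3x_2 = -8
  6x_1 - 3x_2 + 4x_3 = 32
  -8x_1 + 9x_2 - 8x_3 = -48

infinitely many solutions

Row-reduce:
R1 ← R1 / (-1).
R2 ← R2 − 6·R1.
R3 ← R3 + 8·R1.
R2 ← R2 / (15).
R1 ← R1 + 3·R2.
R3 ← R3 + 15·R2.
Rank is 2 with 3 unknowns, leaving x_3 free.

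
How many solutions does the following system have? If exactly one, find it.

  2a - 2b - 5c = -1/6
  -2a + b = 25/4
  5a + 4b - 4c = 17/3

a = -2, b = 9/4, c = -5/3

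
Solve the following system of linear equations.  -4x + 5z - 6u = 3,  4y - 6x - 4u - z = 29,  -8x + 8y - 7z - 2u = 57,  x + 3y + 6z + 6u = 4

Row-reduce:
R1 ← R1 / (-4).
R2 ← R2 + 6·R1.
R3 ← R3 + 8·R1.
R4 ← R4 − 1·R1.
R2 ← R2 / (4).
R3 ← R3 − 8·R2.
R4 ← R4 − 3·R2.
Swap R3 and R4.
R3 ← R3 / (109/8).
R1 ← R1 + 5/4·R3.
R2 ← R2 + 17/8·R3.
Row 4 reduces to 0 = 2, a contradiction. The system is inconsistent.

no solution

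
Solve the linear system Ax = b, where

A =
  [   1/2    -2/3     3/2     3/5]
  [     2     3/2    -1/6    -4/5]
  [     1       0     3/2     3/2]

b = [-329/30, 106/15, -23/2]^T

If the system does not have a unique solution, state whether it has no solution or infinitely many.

infinitely many solutions

Row-reduce:
R1 ← R1 / (1/2).
R2 ← R2 − 2·R1.
R3 ← R3 − 1·R1.
R2 ← R2 / (25/6).
R1 ← R1 + 4/3·R2.
R3 ← R3 − 4/3·R2.
R3 ← R3 / (71/150).
R1 ← R1 − 77/75·R3.
R2 ← R2 + 37/25·R3.
Rank is 3 with 4 unknowns, leaving x_4 free.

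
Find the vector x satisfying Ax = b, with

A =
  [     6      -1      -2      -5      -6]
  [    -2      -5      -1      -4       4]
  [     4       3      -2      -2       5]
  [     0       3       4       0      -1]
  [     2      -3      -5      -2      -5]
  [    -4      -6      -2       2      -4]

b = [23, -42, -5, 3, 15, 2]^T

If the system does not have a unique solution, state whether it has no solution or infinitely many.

x_1 = 5, x_2 = 0, x_3 = 0, x_4 = 5, x_5 = -3

Row-reduce the augmented matrix:
R1 ← R1 / (6).
R2 ← R2 + 2·R1.
R3 ← R3 − 4·R1.
R5 ← R5 − 2·R1.
R6 ← R6 + 4·R1.
R2 ← R2 / (-16/3).
R1 ← R1 + 1/6·R2.
R3 ← R3 − 11/3·R2.
R4 ← R4 − 3·R2.
R5 ← R5 + 8/3·R2.
R6 ← R6 + 20/3·R2.
R3 ← R3 / (-29/16).
R1 ← R1 + 9/32·R3.
R2 ← R2 − 5/16·R3.
R4 ← R4 − 49/16·R3.
R5 ← R5 + 7/2·R3.
R6 ← R6 + 5/4·R3.
R4 ← R4 / (-218/29).
R1 ← R1 + 15/58·R4.
R2 ← R2 − 18/29·R4.
R3 ← R3 − 41/29·R4.
R5 ← R5 − 216/29·R4.
R6 ← R6 − 218/29·R4.
R5 ← R5 / (-713/109).
R1 ← R1 + 715/218·R5.
R2 ← R2 − 313/109·R5.
R3 ← R3 + 262/109·R5.
R4 ← R4 + 256/109·R5.
R6 reduces to 0 = 0, so the extra equation is consistent.
Reading off the reduced rows gives x_1 = 5, x_2 = 0, x_3 = 0, x_4 = 5, x_5 = -3.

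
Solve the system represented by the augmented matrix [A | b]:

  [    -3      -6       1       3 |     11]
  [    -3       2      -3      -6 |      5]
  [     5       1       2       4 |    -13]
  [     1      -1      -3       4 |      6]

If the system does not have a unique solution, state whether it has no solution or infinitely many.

x_1 = -4, x_2 = 1, x_3 = -1, x_4 = 2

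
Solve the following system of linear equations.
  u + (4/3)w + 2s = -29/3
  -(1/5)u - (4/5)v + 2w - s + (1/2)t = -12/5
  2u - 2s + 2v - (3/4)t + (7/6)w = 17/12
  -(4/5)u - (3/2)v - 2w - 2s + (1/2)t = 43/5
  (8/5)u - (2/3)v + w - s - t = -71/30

u = -2, v = 1, w = -2, s = -5/2, t = -1

Row-reduce the augmented matrix:
R2 ← R2 + 1/5·R1.
R3 ← R3 − 2·R1.
R4 ← R4 + 4/5·R1.
R5 ← R5 − 8/5·R1.
R2 ← R2 / (-4/5).
R3 ← R3 − 2·R2.
R4 ← R4 + 3/2·R2.
R5 ← R5 + 2/3·R2.
R3 ← R3 / (25/6).
R1 ← R1 − 4/3·R3.
R2 ← R2 + 17/6·R3.
R4 ← R4 + 311/60·R3.
R5 ← R5 + 136/45·R3.
R4 ← R4 / (-1721/200).
R1 ← R1 − 22/5·R4.
R2 ← R2 + 87/20·R4.
R3 ← R3 + 9/5·R4.
R5 ← R5 + 457/50·R4.
R5 ← R5 / (-10756/8605).
R1 ← R1 + 113/1721·R5.
R2 ← R2 + 651/1721·R5.
R3 ← R3 − 1401/17210·R5.
R4 ← R4 + 369/17210·R5.
Reading off the reduced rows gives u = -2, v = 1, w = -2, s = -5/2, t = -1.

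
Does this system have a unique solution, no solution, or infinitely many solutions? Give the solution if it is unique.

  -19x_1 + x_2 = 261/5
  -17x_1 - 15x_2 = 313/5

x_1 = -14/5, x_2 = -1

Row-reduce the augmented matrix:
R1 ← R1 / (-19).
R2 ← R2 + 17·R1.
R2 ← R2 / (-302/19).
R1 ← R1 + 1/19·R2.
Reading off the reduced rows gives x_1 = -14/5, x_2 = -1.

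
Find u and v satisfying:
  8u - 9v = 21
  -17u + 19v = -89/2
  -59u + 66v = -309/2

u = 3/2, v = -1

Row-reduce the augmented matrix:
R1 ← R1 / (8).
R2 ← R2 + 17·R1.
R3 ← R3 + 59·R1.
R2 ← R2 / (-1/8).
R1 ← R1 + 9/8·R2.
R3 ← R3 + 3/8·R2.
R3 reduces to 0 = 0, so the extra equation is consistent.
Reading off the reduced rows gives u = 3/2, v = -1.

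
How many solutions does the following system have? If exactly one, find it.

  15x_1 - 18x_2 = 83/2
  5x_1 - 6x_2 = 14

no solution

Row-reduce:
R1 ← R1 / (15).
R2 ← R2 − 5·R1.
Row 2 reduces to 0 = 1/6, a contradiction. The system is inconsistent.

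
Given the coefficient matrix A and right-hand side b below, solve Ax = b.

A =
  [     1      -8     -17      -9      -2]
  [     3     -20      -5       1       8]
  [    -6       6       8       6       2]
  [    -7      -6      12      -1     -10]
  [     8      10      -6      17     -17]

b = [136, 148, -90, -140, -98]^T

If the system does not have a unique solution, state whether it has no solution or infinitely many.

x_1 = 4, x_2 = -3, x_3 = -6, x_4 = -2, x_5 = 6

Row-reduce the augmented matrix:
R2 ← R2 − 3·R1.
R3 ← R3 + 6·R1.
R4 ← R4 + 7·R1.
R5 ← R5 − 8·R1.
R2 ← R2 / (4).
R1 ← R1 + 8·R2.
R3 ← R3 + 42·R2.
R4 ← R4 + 62·R2.
R5 ← R5 − 74·R2.
R3 ← R3 / (389).
R1 ← R1 − 75·R3.
R2 ← R2 − 23/2·R3.
R4 ← R4 − 606·R3.
R5 ← R5 + 721·R3.
R4 ← R4 / (-5146/389).
R1 ← R1 + 167/389·R4.
R2 ← R2 + 106/389·R4.
R3 ← R3 − 246/389·R4.
R5 ← R5 − 10485/389·R4.
R5 ← R5 / (-245407/5146).
R1 ← R1 − 1281/5146·R5.
R2 ← R2 + 333/2573·R5.
R3 ← R3 + 1606/2573·R5.
R4 ← R4 − 7945/5146·R5.
Reading off the reduced rows gives x_1 = 4, x_2 = -3, x_3 = -6, x_4 = -2, x_5 = 6.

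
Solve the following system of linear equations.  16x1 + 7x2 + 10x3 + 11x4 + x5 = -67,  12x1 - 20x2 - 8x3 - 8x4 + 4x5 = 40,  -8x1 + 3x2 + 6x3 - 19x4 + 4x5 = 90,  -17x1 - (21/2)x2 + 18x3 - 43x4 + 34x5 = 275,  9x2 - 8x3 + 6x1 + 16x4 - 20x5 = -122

no solution

Row-reduce:
R1 ← R1 / (16).
R2 ← R2 − 12·R1.
R3 ← R3 + 8·R1.
R4 ← R4 + 17·R1.
R5 ← R5 − 6·R1.
R2 ← R2 / (-101/4).
R1 ← R1 − 7/16·R2.
R3 ← R3 − 13/2·R2.
R4 ← R4 + 49/16·R2.
R5 ← R5 − 51/8·R2.
R3 ← R3 / (708/101).
R1 ← R1 − 36/101·R3.
R2 ← R2 − 62/101·R3.
R4 ← R4 − 3081/101·R3.
R5 ← R5 + 1582/101·R3.
R4 ← R4 / (2809/59).
R1 ← R1 − 77/59·R4.
R2 ← R2 − 388/177·R4.
R3 ← R3 + 893/354·R4.
R5 ← R5 + 5618/177·R4.
Row 5 reduces to 0 = 4/3, a contradiction. The system is inconsistent.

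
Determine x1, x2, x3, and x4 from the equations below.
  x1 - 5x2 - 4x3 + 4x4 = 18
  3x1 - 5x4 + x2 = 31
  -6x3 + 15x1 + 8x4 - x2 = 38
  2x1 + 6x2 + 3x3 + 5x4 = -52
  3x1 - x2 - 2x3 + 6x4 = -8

Row-reduce the augmented matrix:
R2 ← R2 − 3·R1.
R3 ← R3 − 15·R1.
R4 ← R4 − 2·R1.
R5 ← R5 − 3·R1.
R2 ← R2 / (16).
R1 ← R1 + 5·R2.
R3 ← R3 − 74·R2.
R4 ← R4 − 16·R2.
R5 ← R5 − 14·R2.
R3 ← R3 / (-3/2).
R1 ← R1 + 1/4·R3.
R2 ← R2 − 3/4·R3.
R4 ← R4 + 1·R3.
R5 ← R5 + 1/2·R3.
R4 ← R4 / (-15/4).
R1 ← R1 + 23/4·R4.
R2 ← R2 − 49/4·R4.
R3 ← R3 + 71/4·R4.
R5 reduces to 0 = 0, so the extra equation is consistent.
Reading off the reduced rows gives x1 = 3, x2 = -3, x3 = -5, x4 = -5.

x1 = 3, x2 = -3, x3 = -5, x4 = -5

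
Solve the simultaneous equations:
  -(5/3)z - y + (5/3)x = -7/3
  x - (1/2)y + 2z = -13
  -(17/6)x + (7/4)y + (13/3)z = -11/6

infinitely many solutions

Row-reduce:
R1 ← R1 / (5/3).
R2 ← R2 − 1·R1.
R3 ← R3 + 17/6·R1.
R2 ← R2 / (1/10).
R1 ← R1 + 3/5·R2.
R3 ← R3 − 1/20·R2.
Rank is 2 with 3 unknowns, leaving z free.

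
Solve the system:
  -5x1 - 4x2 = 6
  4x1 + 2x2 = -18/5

x1 = -2/5, x2 = -1

Row-reduce the augmented matrix:
R1 ← R1 / (-5).
R2 ← R2 − 4·R1.
R2 ← R2 / (-6/5).
R1 ← R1 − 4/5·R2.
Reading off the reduced rows gives x1 = -2/5, x2 = -1.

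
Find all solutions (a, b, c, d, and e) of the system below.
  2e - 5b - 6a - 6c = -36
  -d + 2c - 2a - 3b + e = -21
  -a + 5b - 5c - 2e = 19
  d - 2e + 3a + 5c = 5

Row-reduce:
R1 ← R1 / (-6).
R2 ← R2 + 2·R1.
R3 ← R3 + 1·R1.
R4 ← R4 − 3·R1.
R2 ← R2 / (-4/3).
R1 ← R1 − 5/6·R2.
R3 ← R3 − 35/6·R2.
R4 ← R4 + 5/2·R2.
R3 ← R3 / (27/2).
R1 ← R1 − 7/2·R3.
R2 ← R2 + 3·R3.
R4 ← R4 + 11/2·R3.
R4 ← R4 / (59/54).
R1 ← R1 − 55/108·R4.
R2 ← R2 + 2/9·R4.
R3 ← R3 + 35/108·R4.
Rank is 4 with 5 unknowns, leaving e free.

infinitely many solutions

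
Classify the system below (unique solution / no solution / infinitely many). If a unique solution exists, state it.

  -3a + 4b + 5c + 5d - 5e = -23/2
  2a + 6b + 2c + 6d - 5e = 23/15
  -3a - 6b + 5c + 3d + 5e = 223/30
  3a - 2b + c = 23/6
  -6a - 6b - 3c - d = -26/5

a = 3/2, b = -1/3, c = -4/3, d = 11/5, e = 2

Row-reduce the augmented matrix:
R1 ← R1 / (-3).
R2 ← R2 − 2·R1.
R3 ← R3 + 3·R1.
R4 ← R4 − 3·R1.
R5 ← R5 + 6·R1.
R2 ← R2 / (26/3).
R1 ← R1 + 4/3·R2.
R3 ← R3 + 10·R2.
R4 ← R4 − 2·R2.
R5 ← R5 + 14·R2.
R3 ← R3 / (80/13).
R1 ← R1 + 11/13·R3.
R2 ← R2 − 8/13·R3.
R4 ← R4 − 62/13·R3.
R5 ← R5 + 57/13·R3.
R4 ← R4 / (-79/20).
R1 ← R1 − 39/40·R4.
R2 ← R2 − 1/5·R4.
R3 ← R3 − 57/40·R4.
R5 ← R5 − 413/40·R4.
R5 ← R5 / (-3795/316).
R1 ← R1 + 125/316·R5.
R2 ← R2 + 185/158·R5.
R3 ← R3 + 365/316·R5.
R4 ← R4 − 135/158·R5.
Reading off the reduced rows gives a = 3/2, b = -1/3, c = -4/3, d = 11/5, e = 2.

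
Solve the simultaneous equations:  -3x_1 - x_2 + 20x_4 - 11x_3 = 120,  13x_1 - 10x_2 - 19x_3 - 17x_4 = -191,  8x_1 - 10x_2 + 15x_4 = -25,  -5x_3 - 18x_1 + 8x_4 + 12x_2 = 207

Row-reduce the augmented matrix:
R1 ← R1 / (-3).
R2 ← R2 − 13·R1.
R3 ← R3 − 8·R1.
R4 ← R4 + 18·R1.
R2 ← R2 / (-43/3).
R1 ← R1 − 1/3·R2.
R3 ← R3 + 38/3·R2.
R4 ← R4 − 18·R2.
R3 ← R3 / (1272/43).
R1 ← R1 − 91/43·R3.
R2 ← R2 − 200/43·R3.
R4 ← R4 + 977/43·R3.
R4 ← R4 / (-8189/424).
R1 ← R1 + 2345/424·R4.
R2 ← R2 + 314/53·R4.
R3 ← R3 − 97/424·R4.
Reading off the reduced rows gives x_1 = -5, x_2 = 6, x_3 = -1, x_4 = 5.

x_1 = -5, x_2 = 6, x_3 = -1, x_4 = 5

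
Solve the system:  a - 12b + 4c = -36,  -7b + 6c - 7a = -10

infinitely many solutions

Row-reduce:
R2 ← R2 + 7·R1.
R2 ← R2 / (-91).
R1 ← R1 + 12·R2.
Rank is 2 with 3 unknowns, leaving c free.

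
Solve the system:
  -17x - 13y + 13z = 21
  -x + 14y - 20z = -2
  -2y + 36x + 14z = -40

Row-reduce:
R1 ← R1 / (-17).
R2 ← R2 + 1·R1.
R3 ← R3 − 36·R1.
R2 ← R2 / (251/17).
R1 ← R1 − 13/17·R2.
R3 ← R3 + 502/17·R2.
Row 3 reduces to 0 = -2, a contradiction. The system is inconsistent.

no solution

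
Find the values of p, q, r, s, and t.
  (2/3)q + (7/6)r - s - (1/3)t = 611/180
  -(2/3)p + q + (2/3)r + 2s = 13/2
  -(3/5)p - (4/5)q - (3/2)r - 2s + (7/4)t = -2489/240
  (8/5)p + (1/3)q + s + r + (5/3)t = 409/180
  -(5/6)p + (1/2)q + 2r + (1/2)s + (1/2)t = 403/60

p = -1/4, q = 5/3, r = 14/5, s = 7/5, t = -5/4

Row-reduce the augmented matrix:
Swap R1 and R2.
R1 ← R1 / (-2/3).
R3 ← R3 + 3/5·R1.
R4 ← R4 − 8/5·R1.
R5 ← R5 + 5/6·R1.
R2 ← R2 / (2/3).
R1 ← R1 + 3/2·R2.
R3 ← R3 + 17/10·R2.
R4 ← R4 − 41/15·R2.
R5 ← R5 + 3/4·R2.
R3 ← R3 / (7/8).
R1 ← R1 − 13/8·R3.
R2 ← R2 − 7/4·R3.
R4 ← R4 + 131/60·R3.
R5 ← R5 − 119/48·R3.
R4 ← R4 / (-3121/525).
R1 ← R1 − 229/35·R4.
R2 ← R2 − 56/5·R4.
R3 ← R3 + 254/35·R4.
R5 ← R5 − 223/15·R4.
R5 ← R5 / (807229/74904).
R1 ← R1 − 42305/12484·R5.
R2 ← R2 − 47725/6242·R5.
R3 ← R3 + 16903/3121·R5.
R4 ← R4 + 5543/6242·R5.
Reading off the reduced rows gives p = -1/4, q = 5/3, r = 14/5, s = 7/5, t = -5/4.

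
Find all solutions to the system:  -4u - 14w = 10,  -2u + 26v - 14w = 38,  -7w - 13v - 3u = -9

infinitely many solutions

Row-reduce:
R1 ← R1 / (-4).
R2 ← R2 + 2·R1.
R3 ← R3 + 3·R1.
R2 ← R2 / (26).
R3 ← R3 + 13·R2.
Rank is 2 with 3 unknowns, leaving w free.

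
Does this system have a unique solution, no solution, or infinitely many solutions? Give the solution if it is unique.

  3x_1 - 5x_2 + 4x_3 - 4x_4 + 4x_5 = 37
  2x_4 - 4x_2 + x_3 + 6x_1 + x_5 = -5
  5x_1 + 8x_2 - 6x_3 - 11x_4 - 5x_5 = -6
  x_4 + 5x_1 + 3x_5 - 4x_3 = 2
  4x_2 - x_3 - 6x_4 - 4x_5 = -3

no solution

Row-reduce:
R1 ← R1 / (3).
R2 ← R2 − 6·R1.
R3 ← R3 − 5·R1.
R4 ← R4 − 5·R1.
R2 ← R2 / (6).
R1 ← R1 + 5/3·R2.
R3 ← R3 − 49/3·R2.
R4 ← R4 − 25/3·R2.
R5 ← R5 − 4·R2.
R3 ← R3 / (115/18).
R1 ← R1 + 11/18·R3.
R2 ← R2 + 7/6·R3.
R4 ← R4 + 17/18·R3.
R5 ← R5 − 11/3·R3.
R4 ← R4 / (-1252/115).
R1 ← R1 + 181/115·R4.
R2 ← R2 + 471/115·R4.
R3 ← R3 + 568/115·R4.
R5 ← R5 − 626/115·R4.
Row 5 reduces to 0 = 1, a contradiction. The system is inconsistent.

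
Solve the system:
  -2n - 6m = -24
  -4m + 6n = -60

m = 6, n = -6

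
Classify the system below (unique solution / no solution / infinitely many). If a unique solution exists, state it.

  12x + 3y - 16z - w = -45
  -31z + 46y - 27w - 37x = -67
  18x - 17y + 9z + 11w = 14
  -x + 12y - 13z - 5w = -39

Row-reduce:
R1 ← R1 / (12).
R2 ← R2 + 37·R1.
R3 ← R3 − 18·R1.
R4 ← R4 + 1·R1.
R2 ← R2 / (221/4).
R1 ← R1 − 1/4·R2.
R3 ← R3 + 43/2·R2.
R4 ← R4 − 49/4·R2.
R3 ← R3 / (1153/663).
R1 ← R1 + 643/663·R3.
R2 ← R2 + 964/663·R3.
R4 ← R4 − 2306/663·R3.
Rank is 3 with 4 unknowns, leaving w free.

infinitely many solutions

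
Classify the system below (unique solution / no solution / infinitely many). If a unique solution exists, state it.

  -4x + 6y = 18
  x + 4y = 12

From equation 2: x = 12 − 4·y.
Substitute into equation 1 and solve: y = 3.
Then x = 0.

x = 0, y = 3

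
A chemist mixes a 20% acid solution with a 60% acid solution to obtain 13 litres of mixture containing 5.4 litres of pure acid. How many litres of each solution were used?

Let a = litres of solution A, b = litres of solution B.
  a + b = 13
  (1/5)a + (3/5)b = 27/5
Row-reduce the augmented matrix:
R2 ← R2 − 1/5·R1.
R2 ← R2 / (2/5).
R1 ← R1 − 1·R2.
Reading off the reduced rows gives a = 6, b = 7.

litres of solution A: 6, litres of solution B: 7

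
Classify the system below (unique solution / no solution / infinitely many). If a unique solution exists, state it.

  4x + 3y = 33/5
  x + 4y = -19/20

x = 9/4, y = -4/5

From equation 2: x = -19/20 − 4·y.
Substitute into equation 1 and solve: y = -4/5.
Then x = 9/4.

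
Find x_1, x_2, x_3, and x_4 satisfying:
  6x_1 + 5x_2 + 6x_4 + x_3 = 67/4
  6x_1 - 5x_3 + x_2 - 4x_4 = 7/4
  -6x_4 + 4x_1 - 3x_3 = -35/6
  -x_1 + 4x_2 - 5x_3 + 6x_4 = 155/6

x_1 = -1/3, x_2 = 9/4, x_3 = -3/2, x_4 = 3/2

Row-reduce the augmented matrix:
R1 ← R1 / (6).
R2 ← R2 − 6·R1.
R3 ← R3 − 4·R1.
R4 ← R4 + 1·R1.
R2 ← R2 / (-4).
R1 ← R1 − 5/6·R2.
R3 ← R3 + 10/3·R2.
R4 ← R4 − 29/6·R2.
R3 ← R3 / (4/3).
R1 ← R1 + 13/12·R3.
R2 ← R2 − 3/2·R3.
R4 ← R4 + 145/12·R3.
R4 ← R4 / (-323/16).
R1 ← R1 + 39/16·R4.
R2 ← R2 − 35/8·R4.
R3 ← R3 + 5/4·R4.
Reading off the reduced rows gives x_1 = -1/3, x_2 = 9/4, x_3 = -3/2, x_4 = 3/2.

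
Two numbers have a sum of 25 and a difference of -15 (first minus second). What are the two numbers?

first number: 5, second number: 20

Let x = first number, y = second number.
  x + y = 25
  x - y = -15
From equation 1: x = 25 − y.
Substitute into equation 2 and solve: y = 20.
Then x = 5.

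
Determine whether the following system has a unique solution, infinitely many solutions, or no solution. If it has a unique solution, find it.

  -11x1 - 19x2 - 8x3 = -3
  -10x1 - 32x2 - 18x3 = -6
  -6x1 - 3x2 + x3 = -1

no solution

Row-reduce:
R1 ← R1 / (-11).
R2 ← R2 + 10·R1.
R3 ← R3 + 6·R1.
R2 ← R2 / (-162/11).
R1 ← R1 − 19/11·R2.
R3 ← R3 − 81/11·R2.
Row 3 reduces to 0 = -1, a contradiction. The system is inconsistent.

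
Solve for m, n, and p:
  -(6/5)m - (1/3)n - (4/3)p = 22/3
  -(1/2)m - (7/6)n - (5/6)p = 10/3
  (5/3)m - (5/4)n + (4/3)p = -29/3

m = -5, n = 0, p = -1

Row-reduce the augmented matrix:
R1 ← R1 / (-6/5).
R2 ← R2 + 1/2·R1.
R3 ← R3 − 5/3·R1.
R2 ← R2 / (-37/36).
R1 ← R1 − 5/18·R2.
R3 ← R3 + 185/108·R2.
R3 ← R3 / (-1/18).
R1 ← R1 − 115/111·R3.
R2 ← R2 − 10/37·R3.
Reading off the reduced rows gives m = -5, n = 0, p = -1.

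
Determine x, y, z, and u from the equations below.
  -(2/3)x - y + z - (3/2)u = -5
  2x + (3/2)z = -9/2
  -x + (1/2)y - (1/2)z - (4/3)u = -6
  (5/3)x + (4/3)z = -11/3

Row-reduce the augmented matrix:
R1 ← R1 / (-2/3).
R2 ← R2 − 2·R1.
R3 ← R3 + 1·R1.
R4 ← R4 − 5/3·R1.
R2 ← R2 / (-3).
R1 ← R1 − 3/2·R2.
R3 ← R3 − 2·R2.
R4 ← R4 + 5/2·R2.
R1 ← R1 − 3/4·R3.
R2 ← R2 + 3/2·R3.
R4 ← R4 − 1/12·R3.
R4 ← R4 / (25/144).
R1 ← R1 − 25/16·R4.
R2 ← R2 + 13/8·R4.
R3 ← R3 + 25/12·R4.
Reading off the reduced rows gives x = -3, y = -1, z = 1, u = 6.

x = -3, y = -1, z = 1, u = 6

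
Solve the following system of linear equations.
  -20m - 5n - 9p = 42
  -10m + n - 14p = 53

infinitely many solutions

Row-reduce:
R1 ← R1 / (-20).
R2 ← R2 + 10·R1.
R2 ← R2 / (7/2).
R1 ← R1 − 1/4·R2.
Rank is 2 with 3 unknowns, leaving p free.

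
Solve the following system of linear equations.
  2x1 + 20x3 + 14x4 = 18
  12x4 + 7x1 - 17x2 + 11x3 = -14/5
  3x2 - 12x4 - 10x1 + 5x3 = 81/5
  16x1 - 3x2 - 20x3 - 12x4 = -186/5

x1 = -1, x2 = 2/5, x3 = 1, x4 = 0

Row-reduce the augmented matrix:
R1 ← R1 / (2).
R2 ← R2 − 7·R1.
R3 ← R3 + 10·R1.
R4 ← R4 − 16·R1.
R2 ← R2 / (-17).
R3 ← R3 − 3·R2.
R4 ← R4 + 3·R2.
R3 ← R3 / (1608/17).
R1 ← R1 − 10·R3.
R2 ← R2 − 59/17·R3.
R4 ← R4 + 2883/17·R3.
R4 ← R4 / (-13501/536).
R1 ← R1 − 1253/804·R4.
R2 ← R2 − 463/1608·R4.
R3 ← R3 − 875/1608·R4.
Reading off the reduced rows gives x1 = -1, x2 = 2/5, x3 = 1, x4 = 0.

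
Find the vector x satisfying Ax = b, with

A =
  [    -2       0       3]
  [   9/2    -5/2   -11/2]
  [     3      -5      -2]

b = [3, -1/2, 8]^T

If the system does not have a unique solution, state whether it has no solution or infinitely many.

infinitely many solutions

Row-reduce:
R1 ← R1 / (-2).
R2 ← R2 − 9/2·R1.
R3 ← R3 − 3·R1.
R2 ← R2 / (-5/2).
R3 ← R3 + 5·R2.
Rank is 2 with 3 unknowns, leaving x_3 free.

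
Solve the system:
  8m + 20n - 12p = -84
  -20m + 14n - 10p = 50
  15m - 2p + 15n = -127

m = -4, n = -5, p = -4

Row-reduce the augmented matrix:
R1 ← R1 / (8).
R2 ← R2 + 20·R1.
R3 ← R3 − 15·R1.
R2 ← R2 / (64).
R1 ← R1 − 5/2·R2.
R3 ← R3 + 45/2·R2.
R3 ← R3 / (103/16).
R1 ← R1 − 1/16·R3.
R2 ← R2 + 5/8·R3.
Reading off the reduced rows gives m = -4, n = -5, p = -4.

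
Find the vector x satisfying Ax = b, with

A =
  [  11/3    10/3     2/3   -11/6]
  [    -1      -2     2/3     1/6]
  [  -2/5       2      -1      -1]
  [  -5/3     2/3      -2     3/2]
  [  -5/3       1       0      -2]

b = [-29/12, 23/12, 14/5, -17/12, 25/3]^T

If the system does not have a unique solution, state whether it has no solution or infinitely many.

Row-reduce the augmented matrix:
R1 ← R1 / (11/3).
R2 ← R2 + 1·R1.
R3 ← R3 + 2/5·R1.
R4 ← R4 + 5/3·R1.
R5 ← R5 + 5/3·R1.
R2 ← R2 / (-12/11).
R1 ← R1 − 10/11·R2.
R3 ← R3 − 26/11·R2.
R4 ← R4 − 24/11·R2.
R5 ← R5 − 83/33·R2.
R3 ← R3 / (41/45).
R1 ← R1 − 8/9·R3.
R2 ← R2 + 7/9·R3.
R5 ← R5 − 61/27·R3.
Swap R4 and R5.
R4 ← R4 / (191/164).
R1 ← R1 − 45/41·R4.
R2 ← R2 + 219/164·R4.
R3 ← R3 + 173/82·R4.
R5 reduces to 0 = 0, so the extra equation is consistent.
Reading off the reduced rows gives x_1 = -2, x_2 = 0, x_3 = 1/2, x_4 = -5/2.

x_1 = -2, x_2 = 0, x_3 = 1/2, x_4 = -5/2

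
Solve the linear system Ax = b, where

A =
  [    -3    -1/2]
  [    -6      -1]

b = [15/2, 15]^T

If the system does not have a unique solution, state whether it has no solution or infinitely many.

Row-reduce:
R1 ← R1 / (-3).
R2 ← R2 + 6·R1.
Rank is 1 with 2 unknowns, leaving x_2 free.

infinitely many solutions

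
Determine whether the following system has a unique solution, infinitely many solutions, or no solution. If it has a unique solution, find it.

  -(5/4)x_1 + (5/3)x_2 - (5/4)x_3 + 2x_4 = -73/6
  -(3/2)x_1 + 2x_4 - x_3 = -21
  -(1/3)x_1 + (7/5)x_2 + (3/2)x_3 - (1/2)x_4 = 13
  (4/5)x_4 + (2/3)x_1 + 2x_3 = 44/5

x_1 = 6, x_2 = 5, x_3 = 4, x_4 = -4

Row-reduce the augmented matrix:
R1 ← R1 / (-5/4).
R2 ← R2 + 3/2·R1.
R3 ← R3 + 1/3·R1.
R4 ← R4 − 2/3·R1.
R2 ← R2 / (-2).
R1 ← R1 + 4/3·R2.
R3 ← R3 − 43/45·R2.
R4 ← R4 − 8/9·R2.
R3 ← R3 / (373/180).
R1 ← R1 − 2/3·R3.
R2 ← R2 + 1/4·R3.
R4 ← R4 − 14/9·R3.
R4 ← R4 / (4864/1865).
R1 ← R1 + 1752/1865·R4.
R2 ← R2 − 39/746·R4.
R3 ← R3 + 1102/1865·R4.
Reading off the reduced rows gives x_1 = 6, x_2 = 5, x_3 = 4, x_4 = -4.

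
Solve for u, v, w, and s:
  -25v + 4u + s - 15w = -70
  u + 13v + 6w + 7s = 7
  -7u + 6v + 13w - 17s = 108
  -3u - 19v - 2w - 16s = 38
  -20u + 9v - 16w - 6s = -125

u = 5, v = 1, w = 4, s = -5

Row-reduce the augmented matrix:
R1 ← R1 / (4).
R2 ← R2 − 1·R1.
R3 ← R3 + 7·R1.
R4 ← R4 + 3·R1.
R5 ← R5 + 20·R1.
R2 ← R2 / (77/4).
R1 ← R1 + 25/4·R2.
R3 ← R3 + 151/4·R2.
R4 ← R4 + 151/4·R2.
R5 ← R5 + 116·R2.
R3 ← R3 / (452/77).
R1 ← R1 + 45/77·R3.
R2 ← R2 − 39/77·R3.
R4 ← R4 − 452/77·R3.
R5 ← R5 + 2483/77·R3.
Swap R4 and R5.
R4 ← R4 / (12935/452).
R1 ← R1 − 1013/452·R4.
R2 ← R2 − 237/452·R4.
R3 ← R3 + 155/452·R4.
R5 reduces to 0 = 0, so the extra equation is consistent.
Reading off the reduced rows gives u = 5, v = 1, w = 4, s = -5.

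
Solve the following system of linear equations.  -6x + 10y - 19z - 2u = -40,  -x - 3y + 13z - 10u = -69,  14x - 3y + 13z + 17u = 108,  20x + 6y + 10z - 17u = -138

x = 1, y = -6, z = -2, u = 6

Row-reduce the augmented matrix:
R1 ← R1 / (-6).
R2 ← R2 + 1·R1.
R3 ← R3 − 14·R1.
R4 ← R4 − 20·R1.
R2 ← R2 / (-14/3).
R1 ← R1 + 5/3·R2.
R3 ← R3 − 61/3·R2.
R4 ← R4 − 118/3·R2.
R3 ← R3 / (1095/28).
R1 ← R1 + 73/28·R3.
R2 ← R2 + 97/28·R3.
R4 ← R4 − 1161/14·R3.
R4 ← R4 / (-15323/365).
R1 ← R1 − 9/5·R4.
R2 ← R2 + 207/365·R4.
R3 ← R3 + 278/365·R4.
Reading off the reduced rows gives x = 1, y = -6, z = -2, u = 6.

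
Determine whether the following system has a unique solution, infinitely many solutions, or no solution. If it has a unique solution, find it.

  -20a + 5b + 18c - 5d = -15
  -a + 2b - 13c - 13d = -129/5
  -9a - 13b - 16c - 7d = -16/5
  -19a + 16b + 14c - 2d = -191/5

Row-reduce the augmented matrix:
R1 ← R1 / (-20).
R2 ← R2 + 1·R1.
R3 ← R3 + 9·R1.
R4 ← R4 + 19·R1.
R2 ← R2 / (7/4).
R1 ← R1 + 1/4·R2.
R3 ← R3 + 61/4·R2.
R4 ← R4 − 45/4·R2.
R3 ← R3 / (-5083/35).
R1 ← R1 + 101/35·R3.
R2 ← R2 + 278/35·R3.
R4 ← R4 − 3019/35·R3.
R4 ← R4 / (80830/5083).
R1 ← R1 − 3714/5083·R4.
R2 ← R2 + 4825/5083·R4.
R3 ← R3 − 4055/5083·R4.
Reading off the reduced rows gives a = 1, b = -2, c = 1, d = 3/5.

a = 1, b = -2, c = 1, d = 3/5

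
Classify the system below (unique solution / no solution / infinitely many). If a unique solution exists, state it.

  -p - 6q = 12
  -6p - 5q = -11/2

Row-reduce the augmented matrix:
R1 ← R1 / (-1).
R2 ← R2 + 6·R1.
R2 ← R2 / (31).
R1 ← R1 − 6·R2.
Reading off the reduced rows gives p = 3, q = -5/2.

p = 3, q = -5/2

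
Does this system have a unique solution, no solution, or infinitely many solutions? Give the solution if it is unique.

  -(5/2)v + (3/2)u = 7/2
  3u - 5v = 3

no solution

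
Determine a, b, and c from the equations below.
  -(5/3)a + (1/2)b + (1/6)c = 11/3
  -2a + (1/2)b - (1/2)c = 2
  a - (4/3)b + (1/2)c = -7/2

a = -1, b = 3, c = 3

Row-reduce the augmented matrix:
R1 ← R1 / (-5/3).
R2 ← R2 + 2·R1.
R3 ← R3 − 1·R1.
R2 ← R2 / (-1/10).
R1 ← R1 + 3/10·R2.
R3 ← R3 + 31/30·R2.
R3 ← R3 / (47/6).
R1 ← R1 − 2·R3.
R2 ← R2 − 7·R3.
Reading off the reduced rows gives a = -1, b = 3, c = 3.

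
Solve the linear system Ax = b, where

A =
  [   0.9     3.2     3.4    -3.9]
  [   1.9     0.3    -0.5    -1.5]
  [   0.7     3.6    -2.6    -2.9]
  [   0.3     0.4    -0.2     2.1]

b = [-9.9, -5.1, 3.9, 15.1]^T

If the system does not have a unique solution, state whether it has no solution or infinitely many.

Row-reduce the augmented matrix:
R1 ← R1 / (9/10).
R2 ← R2 − 19/10·R1.
R3 ← R3 − 7/10·R1.
R4 ← R4 − 3/10·R1.
R2 ← R2 / (-581/90).
R1 ← R1 − 32/9·R2.
R3 ← R3 − 10/9·R2.
R4 ← R4 + 2/3·R2.
R3 ← R3 / (-19074/2905).
R1 ← R1 + 262/581·R3.
R2 ← R2 − 691/581·R3.
R4 ← R4 + 314/581·R3.
R4 ← R4 / (123899/47685).
R1 ← R1 + 6805/9537·R4.
R2 ← R2 + 7715/9537·R4.
R3 ← R3 + 1877/9537·R4.
Reading off the reduced rows gives x_1 = 1, x_2 = 5, x_3 = -1, x_4 = 6.

x_1 = 1, x_2 = 5, x_3 = -1, x_4 = 6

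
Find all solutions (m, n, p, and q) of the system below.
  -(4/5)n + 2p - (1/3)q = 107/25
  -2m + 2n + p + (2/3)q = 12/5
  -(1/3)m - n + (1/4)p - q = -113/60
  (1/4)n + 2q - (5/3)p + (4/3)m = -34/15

m = 5/2, n = 12/5, p = 3, q = -3/5

Row-reduce the augmented matrix:
Swap R1 and R2.
R1 ← R1 / (-2).
R3 ← R3 + 1/3·R1.
R4 ← R4 − 4/3·R1.
R2 ← R2 / (-4/5).
R1 ← R1 + 1·R2.
R3 ← R3 + 4/3·R2.
R4 ← R4 − 19/12·R2.
R3 ← R3 / (-13/4).
R1 ← R1 + 3·R3.
R2 ← R2 + 5/2·R3.
R4 ← R4 − 71/24·R3.
R4 ← R4 / (7183/5616).
R1 ← R1 − 31/52·R4.
R2 ← R2 − 395/468·R4.
R3 ← R3 − 20/117·R4.
Reading off the reduced rows gives m = 5/2, n = 12/5, p = 3, q = -3/5.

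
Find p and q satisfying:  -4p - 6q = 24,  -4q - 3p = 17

Row-reduce the augmented matrix:
R1 ← R1 / (-4).
R2 ← R2 + 3·R1.
R2 ← R2 / (1/2).
R1 ← R1 − 3/2·R2.
Reading off the reduced rows gives p = -3, q = -2.

p = -3, q = -2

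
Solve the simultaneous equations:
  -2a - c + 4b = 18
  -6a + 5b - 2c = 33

Row-reduce:
R1 ← R1 / (-2).
R2 ← R2 + 6·R1.
R2 ← R2 / (-7).
R1 ← R1 + 2·R2.
Rank is 2 with 3 unknowns, leaving c free.

infinitely many solutions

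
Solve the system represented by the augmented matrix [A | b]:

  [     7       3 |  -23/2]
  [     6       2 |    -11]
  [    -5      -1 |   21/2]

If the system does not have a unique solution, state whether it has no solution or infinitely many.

Row-reduce the augmented matrix:
R1 ← R1 / (7).
R2 ← R2 − 6·R1.
R3 ← R3 + 5·R1.
R2 ← R2 / (-4/7).
R1 ← R1 − 3/7·R2.
R3 ← R3 − 8/7·R2.
R3 reduces to 0 = 0, so the extra equation is consistent.
Reading off the reduced rows gives x_1 = -5/2, x_2 = 2.

x_1 = -5/2, x_2 = 2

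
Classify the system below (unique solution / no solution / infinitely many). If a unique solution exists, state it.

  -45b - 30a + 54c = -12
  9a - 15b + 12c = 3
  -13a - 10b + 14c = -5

infinitely many solutions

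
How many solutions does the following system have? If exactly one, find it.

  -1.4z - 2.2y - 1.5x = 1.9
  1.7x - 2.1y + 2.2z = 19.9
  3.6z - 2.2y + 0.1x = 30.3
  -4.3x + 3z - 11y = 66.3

x = -1, y = -4, z = 6

Row-reduce the augmented matrix:
R1 ← R1 / (-3/2).
R2 ← R2 − 17/10·R1.
R3 ← R3 − 1/10·R1.
R4 ← R4 + 43/10·R1.
R2 ← R2 / (-689/150).
R1 ← R1 − 22/15·R2.
R3 ← R3 + 176/75·R2.
R4 ← R4 + 352/75·R2.
R3 ← R3 / (11001/3445).
R1 ← R1 − 778/689·R3.
R2 ← R2 + 92/689·R3.
R4 ← R4 − 22002/3445·R3.
R4 reduces to 0 = 0, so the extra equation is consistent.
Reading off the reduced rows gives x = -1, y = -4, z = 6.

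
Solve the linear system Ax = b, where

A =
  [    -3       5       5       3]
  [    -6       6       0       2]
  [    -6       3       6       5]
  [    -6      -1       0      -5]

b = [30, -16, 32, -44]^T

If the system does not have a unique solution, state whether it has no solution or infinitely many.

x_1 = 4, x_2 = 0, x_3 = 6, x_4 = 4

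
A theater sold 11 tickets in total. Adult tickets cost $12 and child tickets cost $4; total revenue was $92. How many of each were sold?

adult tickets: 6, child tickets: 5

Let a = adult tickets, c = child tickets.
  c + a = 11
  12a + 4c = 92
From equation 1: a = 11 − c.
Substitute into equation 2 and solve: c = 5.
Then a = 6.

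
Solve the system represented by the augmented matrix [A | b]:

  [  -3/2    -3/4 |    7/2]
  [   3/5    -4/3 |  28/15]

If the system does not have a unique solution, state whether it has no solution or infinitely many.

Row-reduce the augmented matrix:
R1 ← R1 / (-3/2).
R2 ← R2 − 3/5·R1.
R2 ← R2 / (-49/30).
R1 ← R1 − 1/2·R2.
Reading off the reduced rows gives x_1 = -4/3, x_2 = -2.

x_1 = -4/3, x_2 = -2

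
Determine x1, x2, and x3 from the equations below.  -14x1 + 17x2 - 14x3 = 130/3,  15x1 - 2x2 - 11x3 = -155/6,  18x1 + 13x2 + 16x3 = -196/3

x1 = -5/2, x2 = -1/3, x3 = -1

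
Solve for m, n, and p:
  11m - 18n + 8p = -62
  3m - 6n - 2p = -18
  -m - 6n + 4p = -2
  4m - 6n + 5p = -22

m = -4, n = 1, p = 0

Row-reduce the augmented matrix:
R1 ← R1 / (11).
R2 ← R2 − 3·R1.
R3 ← R3 + 1·R1.
R4 ← R4 − 4·R1.
R2 ← R2 / (-12/11).
R1 ← R1 + 18/11·R2.
R3 ← R3 + 84/11·R2.
R4 ← R4 − 6/11·R2.
R3 ← R3 / (34).
R1 ← R1 − 7·R3.
R2 ← R2 − 23/6·R3.
R4 reduces to 0 = 0, so the extra equation is consistent.
Reading off the reduced rows gives m = -4, n = 1, p = 0.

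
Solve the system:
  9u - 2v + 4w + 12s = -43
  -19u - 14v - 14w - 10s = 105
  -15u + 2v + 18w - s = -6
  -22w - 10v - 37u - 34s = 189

Row-reduce:
R1 ← R1 / (9).
R2 ← R2 + 19·R1.
R3 ← R3 + 15·R1.
R4 ← R4 + 37·R1.
R2 ← R2 / (-164/9).
R1 ← R1 + 2/9·R2.
R3 ← R3 + 4/3·R2.
R4 ← R4 + 164/9·R2.
R3 ← R3 / (1028/41).
R1 ← R1 − 21/41·R3.
R2 ← R2 − 25/82·R3.
Row 4 reduces to 0 = -2, a contradiction. The system is inconsistent.

no solution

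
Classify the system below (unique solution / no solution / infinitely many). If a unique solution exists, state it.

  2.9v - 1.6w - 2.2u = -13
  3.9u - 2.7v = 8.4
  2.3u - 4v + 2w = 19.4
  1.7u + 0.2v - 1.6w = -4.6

Row-reduce the augmented matrix:
R1 ← R1 / (-11/5).
R2 ← R2 − 39/10·R1.
R3 ← R3 − 23/10·R1.
R4 ← R4 − 17/10·R1.
R2 ← R2 / (537/220).
R1 ← R1 + 29/22·R2.
R3 ← R3 + 213/220·R2.
R4 ← R4 − 537/220·R2.
R3 ← R3 / (-714/895).
R1 ← R1 + 144/179·R3.
R2 ← R2 + 208/179·R3.
R4 reduces to 0 = 0, so the extra equation is consistent.
Reading off the reduced rows gives u = -2, v = -6, w = 0.

u = -2, v = -6, w = 0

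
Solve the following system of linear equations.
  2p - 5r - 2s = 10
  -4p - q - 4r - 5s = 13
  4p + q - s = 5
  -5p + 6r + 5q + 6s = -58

p = 2, q = -6, r = 0, s = -3

Row-reduce the augmented matrix:
R1 ← R1 / (2).
R2 ← R2 + 4·R1.
R3 ← R3 − 4·R1.
R4 ← R4 + 5·R1.
R2 ← R2 / (-1).
R3 ← R3 − 1·R2.
R4 ← R4 − 5·R2.
R3 ← R3 / (-4).
R1 ← R1 + 5/2·R3.
R2 ← R2 − 14·R3.
R4 ← R4 + 153/2·R3.
R4 ← R4 / (283/4).
R1 ← R1 − 11/4·R4.
R2 ← R2 + 12·R4.
R3 ← R3 − 3/2·R4.
Reading off the reduced rows gives p = 2, q = -6, r = 0, s = -3.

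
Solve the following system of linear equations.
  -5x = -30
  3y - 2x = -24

Row-reduce the augmented matrix:
R1 ← R1 / (-5).
R2 ← R2 + 2·R1.
R2 ← R2 / (3).
Reading off the reduced rows gives x = 6, y = -4.

x = 6, y = -4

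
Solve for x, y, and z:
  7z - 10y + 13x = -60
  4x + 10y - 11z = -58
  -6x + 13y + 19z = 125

x = -6, y = 1, z = 4

Row-reduce the augmented matrix:
R1 ← R1 / (13).
R2 ← R2 − 4·R1.
R3 ← R3 + 6·R1.
R2 ← R2 / (170/13).
R1 ← R1 + 10/13·R2.
R3 ← R3 − 109/13·R2.
R3 ← R3 / (5213/170).
R1 ← R1 + 4/17·R3.
R2 ← R2 + 171/170·R3.
Reading off the reduced rows gives x = -6, y = 1, z = 4.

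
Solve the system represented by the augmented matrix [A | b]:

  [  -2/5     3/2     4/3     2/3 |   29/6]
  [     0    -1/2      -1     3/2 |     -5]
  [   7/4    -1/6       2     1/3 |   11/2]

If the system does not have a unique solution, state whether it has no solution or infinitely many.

Row-reduce:
R1 ← R1 / (-2/5).
R3 ← R3 − 7/4·R1.
R2 ← R2 / (-1/2).
R1 ← R1 + 15/4·R2.
R3 ← R3 − 307/48·R2.
R3 ← R3 / (-119/24).
R1 ← R1 − 25/6·R3.
R2 ← R2 − 2·R3.
Rank is 3 with 4 unknowns, leaving x_4 free.

infinitely many solutions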